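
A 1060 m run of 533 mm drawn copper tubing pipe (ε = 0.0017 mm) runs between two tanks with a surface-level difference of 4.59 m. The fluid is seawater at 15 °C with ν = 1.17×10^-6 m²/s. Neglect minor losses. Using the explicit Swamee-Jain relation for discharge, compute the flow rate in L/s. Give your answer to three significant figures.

Q ≈ 434 L/s

Swamee-Jain (Type II): Q = -0.965·√(gD⁵h_f/L)·ln[ε/(3.7D) + √(3.17ν²L/(gD³h_f))]
√(gD⁵h_f/L) = √(9.81·0.533⁵·4.59/1060) = 0.04275
ε/(3.7D) = 8.62×10^-7; √(3.17ν²L/(gD³h_f)) = 2.60×10^-5
Q = -0.965·0.04275·ln(2.684×10^-5) = 0.4342 m³/s
Check: V = 1.95 m/s, Re = 8.87×10^5, f = 0.01192, h_f = 4.58 m ≈ 4.59 m ✓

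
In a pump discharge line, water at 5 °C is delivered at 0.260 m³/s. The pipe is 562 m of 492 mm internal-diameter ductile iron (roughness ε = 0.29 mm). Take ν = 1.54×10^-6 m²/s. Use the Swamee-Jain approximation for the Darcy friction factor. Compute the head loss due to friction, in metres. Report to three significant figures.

V = 4Q/(πD²) = 4·0.260/(π·0.492²) = 1.368 m/s
Re = VD/ν = 1.368·0.492/1.54×10^-6 = 4.37×10^5 → turbulent
ε/D = 0.29/492 = 5.89×10^-4
Swamee-Jain: f = 0.01843
h_f = f(L/D)V²/(2g) = 0.01843·(562/0.492)·1.368²/(2·9.81) = 2.007 m

h_f ≈ 2.01 m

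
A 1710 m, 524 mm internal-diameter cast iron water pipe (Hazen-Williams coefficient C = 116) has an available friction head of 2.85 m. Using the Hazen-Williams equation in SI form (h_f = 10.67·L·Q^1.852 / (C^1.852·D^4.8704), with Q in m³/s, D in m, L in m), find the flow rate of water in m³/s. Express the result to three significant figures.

Rearranging: Q = [h_f·C^1.852·D^4.8704 / (10.67·L)]^(1/1.852)
Q = [2.85·116^1.852·0.524^4.8704 / (10.67·1710)]^0.540 = 0.1867 m³/s

Q ≈ 0.187 m³/s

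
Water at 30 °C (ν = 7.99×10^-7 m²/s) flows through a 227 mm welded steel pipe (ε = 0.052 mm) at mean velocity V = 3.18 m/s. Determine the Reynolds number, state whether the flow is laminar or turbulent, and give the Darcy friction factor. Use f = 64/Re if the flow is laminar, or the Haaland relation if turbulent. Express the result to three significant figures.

Re ≈ 9.03×10^5; turbulent; f ≈ 0.0150

Re = VD/ν = 3.180·0.227/7.99×10^-7 = 9.03×10^5
Re > 4000 → turbulent; ε/D = 2.29×10^-4
Haaland: f = 0.01499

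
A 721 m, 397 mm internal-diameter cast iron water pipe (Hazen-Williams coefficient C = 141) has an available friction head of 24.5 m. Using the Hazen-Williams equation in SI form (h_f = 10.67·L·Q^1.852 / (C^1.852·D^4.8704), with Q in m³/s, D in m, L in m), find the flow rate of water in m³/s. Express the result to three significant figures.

Rearranging: Q = [h_f·C^1.852·D^4.8704 / (10.67·L)]^(1/1.852)
Q = [24.5·141^1.852·0.397^4.8704 / (10.67·721)]^0.540 = 0.5570 m³/s

Q ≈ 0.557 m³/s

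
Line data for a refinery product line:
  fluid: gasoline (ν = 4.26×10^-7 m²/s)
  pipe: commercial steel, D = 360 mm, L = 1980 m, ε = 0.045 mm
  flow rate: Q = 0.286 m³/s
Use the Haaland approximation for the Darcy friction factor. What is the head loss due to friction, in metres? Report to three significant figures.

h_f ≈ 28.9 m

V = 4Q/(πD²) = 4·0.286/(π·0.360²) = 2.810 m/s
Re = VD/ν = 2.810·0.360/4.26×10^-7 = 2.37×10^6 → turbulent
ε/D = 0.045/360 = 1.25×10^-4
Haaland: f = 0.01307
h_f = f(L/D)V²/(2g) = 0.01307·(1980/0.360)·2.810²/(2·9.81) = 28.91 m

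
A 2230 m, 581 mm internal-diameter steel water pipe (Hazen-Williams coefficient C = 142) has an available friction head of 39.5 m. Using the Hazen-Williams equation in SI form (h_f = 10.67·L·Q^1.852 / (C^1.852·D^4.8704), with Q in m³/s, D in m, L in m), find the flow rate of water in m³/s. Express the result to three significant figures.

Rearranging: Q = [h_f·C^1.852·D^4.8704 / (10.67·L)]^(1/1.852)
Q = [39.5·142^1.852·0.581^4.8704 / (10.67·2230)]^0.540 = 1.074 m³/s

Q ≈ 1.07 m³/s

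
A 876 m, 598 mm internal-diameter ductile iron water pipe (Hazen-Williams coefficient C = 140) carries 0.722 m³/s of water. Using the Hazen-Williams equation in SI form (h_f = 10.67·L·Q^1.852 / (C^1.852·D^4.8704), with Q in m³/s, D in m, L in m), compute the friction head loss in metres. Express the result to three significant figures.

h_f ≈ 6.63 m

h_f = 10.67·876·0.722^1.852 / (140^1.852·0.598^4.8704) = 6.631 m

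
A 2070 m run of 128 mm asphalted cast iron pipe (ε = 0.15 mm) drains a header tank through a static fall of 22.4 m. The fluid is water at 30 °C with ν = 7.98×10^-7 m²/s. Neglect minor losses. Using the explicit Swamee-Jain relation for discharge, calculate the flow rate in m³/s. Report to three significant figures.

Q ≈ 0.0144 m³/s

Swamee-Jain (Type II): Q = -0.965·√(gD⁵h_f/L)·ln[ε/(3.7D) + √(3.17ν²L/(gD³h_f))]
√(gD⁵h_f/L) = √(9.81·0.128⁵·22.4/2070) = 0.001910
ε/(3.7D) = 3.17×10^-4; √(3.17ν²L/(gD³h_f)) = 9.52×10^-5
Q = -0.965·0.001910·ln(4.119×10^-4) = 0.01437 m³/s
Check: V = 1.12 m/s, Re = 1.79×10^5, f = 0.02198, h_f = 22.6 m ≈ 22.4 m ✓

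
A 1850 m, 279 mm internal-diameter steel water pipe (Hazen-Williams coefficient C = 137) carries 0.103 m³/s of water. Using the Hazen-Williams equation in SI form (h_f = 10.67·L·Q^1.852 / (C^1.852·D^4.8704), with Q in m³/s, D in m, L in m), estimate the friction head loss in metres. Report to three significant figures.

h_f = 10.67·1850·0.103^1.852 / (137^1.852·0.279^4.8704) = 16.22 m

h_f ≈ 16.2 m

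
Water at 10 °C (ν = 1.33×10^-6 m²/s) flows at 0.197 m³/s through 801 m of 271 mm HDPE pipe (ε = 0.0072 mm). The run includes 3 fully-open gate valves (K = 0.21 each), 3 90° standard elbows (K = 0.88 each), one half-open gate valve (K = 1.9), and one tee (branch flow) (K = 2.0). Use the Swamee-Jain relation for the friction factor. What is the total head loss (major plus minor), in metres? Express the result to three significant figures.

V = 4Q/(πD²) = 3.415 m/s; V²/2g = 0.5945 m
Re = 6.96×10^5, ε/D = 2.66×10^-5 → f = 0.01285 (Swamee-Jain)
Major: h_f = f(L/D)·V²/2g = 0.01285·2956·0.5945 = 22.58 m
Minor: ΣK = 7.17; h_m = ΣK·V²/2g = 4.263 m
Total H_L = 22.58 + 4.263 = 26.85 m

H_L ≈ 26.8 m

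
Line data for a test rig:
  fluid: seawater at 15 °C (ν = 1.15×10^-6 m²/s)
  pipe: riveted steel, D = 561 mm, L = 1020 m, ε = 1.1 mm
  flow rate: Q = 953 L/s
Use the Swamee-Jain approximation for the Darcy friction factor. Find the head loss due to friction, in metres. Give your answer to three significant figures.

V = 4Q/(πD²) = 4·0.953/(π·0.561²) = 3.855 m/s
Re = VD/ν = 3.855·0.561/1.15×10^-6 = 1.88×10^6 → turbulent
ε/D = 1.1/561 = 0.00196
Swamee-Jain: f = 0.02345
h_f = f(L/D)V²/(2g) = 0.02345·(1020/0.561)·3.855²/(2·9.81) = 32.30 m

h_f ≈ 32.3 m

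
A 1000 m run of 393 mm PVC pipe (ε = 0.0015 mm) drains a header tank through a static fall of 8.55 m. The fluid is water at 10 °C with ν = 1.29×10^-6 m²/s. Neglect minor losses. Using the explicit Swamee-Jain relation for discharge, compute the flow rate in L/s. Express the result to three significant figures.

Q ≈ 279 L/s

Swamee-Jain (Type II): Q = -0.965·√(gD⁵h_f/L)·ln[ε/(3.7D) + √(3.17ν²L/(gD³h_f))]
√(gD⁵h_f/L) = √(9.81·0.393⁵·8.55/1000) = 0.02804
ε/(3.7D) = 1.03×10^-6; √(3.17ν²L/(gD³h_f)) = 3.22×10^-5
Q = -0.965·0.02804·ln(3.322×10^-5) = 0.2791 m³/s
Check: V = 2.30 m/s, Re = 7.01×10^5, f = 0.01241, h_f = 8.52 m ≈ 8.55 m ✓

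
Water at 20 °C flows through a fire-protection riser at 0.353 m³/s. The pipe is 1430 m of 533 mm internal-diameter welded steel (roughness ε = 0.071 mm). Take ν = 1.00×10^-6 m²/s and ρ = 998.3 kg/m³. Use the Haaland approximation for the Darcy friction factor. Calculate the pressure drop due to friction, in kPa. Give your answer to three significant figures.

Δp ≈ 46.8 kPa

V = 4Q/(πD²) = 4·0.353/(π·0.533²) = 1.582 m/s
Re = VD/ν = 1.582·0.533/1.00×10^-6 = 8.43×10^5 → turbulent
ε/D = 0.071/533 = 1.33×10^-4
Haaland: f = 0.01396
h_f = f(L/D)V²/(2g) = 0.01396·(1430/0.533)·1.582²/(2·9.81) = 4.778 m
Δp = ρg·h_f = 998.3·9.81·4.778 = 46.80 kPa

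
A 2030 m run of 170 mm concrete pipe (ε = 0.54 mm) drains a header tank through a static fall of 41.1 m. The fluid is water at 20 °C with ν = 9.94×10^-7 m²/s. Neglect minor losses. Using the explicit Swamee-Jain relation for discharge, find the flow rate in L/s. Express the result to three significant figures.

Swamee-Jain (Type II): Q = -0.965·√(gD⁵h_f/L)·ln[ε/(3.7D) + √(3.17ν²L/(gD³h_f))]
√(gD⁵h_f/L) = √(9.81·0.170⁵·41.1/2030) = 0.005310
ε/(3.7D) = 8.59×10^-4; √(3.17ν²L/(gD³h_f)) = 5.67×10^-5
Q = -0.965·0.005310·ln(9.152×10^-4) = 0.03585 m³/s
Check: V = 1.58 m/s, Re = 2.70×10^5, f = 0.02723, h_f = 41.3 m ≈ 41.1 m ✓

Q ≈ 35.9 L/s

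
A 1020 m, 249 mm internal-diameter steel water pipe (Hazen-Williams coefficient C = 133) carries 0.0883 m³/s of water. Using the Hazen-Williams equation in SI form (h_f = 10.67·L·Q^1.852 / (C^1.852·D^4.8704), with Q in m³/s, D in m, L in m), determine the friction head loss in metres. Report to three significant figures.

h_f = 10.67·1020·0.0883^1.852 / (133^1.852·0.249^4.8704) = 12.36 m

h_f ≈ 12.4 m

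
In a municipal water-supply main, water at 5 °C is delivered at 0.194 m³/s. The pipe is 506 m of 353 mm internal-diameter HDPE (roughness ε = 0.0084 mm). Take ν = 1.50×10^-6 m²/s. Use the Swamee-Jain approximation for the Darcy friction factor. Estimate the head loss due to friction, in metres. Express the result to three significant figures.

V = 4Q/(πD²) = 4·0.194/(π·0.353²) = 1.982 m/s
Re = VD/ν = 1.982·0.353/1.50×10^-6 = 4.66×10^5 → turbulent
ε/D = 0.0084/353 = 2.38×10^-5
Swamee-Jain: f = 0.01361
h_f = f(L/D)V²/(2g) = 0.01361·(506/0.353)·1.982²/(2·9.81) = 3.908 m

h_f ≈ 3.91 m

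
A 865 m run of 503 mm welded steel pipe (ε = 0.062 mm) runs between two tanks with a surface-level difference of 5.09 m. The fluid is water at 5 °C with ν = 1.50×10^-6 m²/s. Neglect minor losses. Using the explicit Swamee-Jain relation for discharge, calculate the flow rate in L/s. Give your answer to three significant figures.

Q ≈ 401 L/s

Swamee-Jain (Type II): Q = -0.965·√(gD⁵h_f/L)·ln[ε/(3.7D) + √(3.17ν²L/(gD³h_f))]
√(gD⁵h_f/L) = √(9.81·0.503⁵·5.09/865) = 0.04311
ε/(3.7D) = 3.33×10^-5; √(3.17ν²L/(gD³h_f)) = 3.12×10^-5
Q = -0.965·0.04311·ln(6.447×10^-5) = 0.4014 m³/s
Check: V = 2.02 m/s, Re = 6.77×10^5, f = 0.01429, h_f = 5.11 m ≈ 5.09 m ✓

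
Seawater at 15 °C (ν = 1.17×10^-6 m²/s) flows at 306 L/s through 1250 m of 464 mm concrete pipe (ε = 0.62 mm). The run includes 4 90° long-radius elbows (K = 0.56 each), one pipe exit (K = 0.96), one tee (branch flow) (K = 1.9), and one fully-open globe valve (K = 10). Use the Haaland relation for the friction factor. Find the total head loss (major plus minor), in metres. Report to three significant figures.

V = 4Q/(πD²) = 1.810 m/s; V²/2g = 0.1669 m
Re = 7.18×10^5, ε/D = 0.00134 → f = 0.02144 (Haaland)
Major: h_f = f(L/D)·V²/2g = 0.02144·2694·0.1669 = 9.641 m
Minor: ΣK = 15.1; h_m = ΣK·V²/2g = 2.520 m
Total H_L = 9.641 + 2.520 = 12.16 m

H_L ≈ 12.2 m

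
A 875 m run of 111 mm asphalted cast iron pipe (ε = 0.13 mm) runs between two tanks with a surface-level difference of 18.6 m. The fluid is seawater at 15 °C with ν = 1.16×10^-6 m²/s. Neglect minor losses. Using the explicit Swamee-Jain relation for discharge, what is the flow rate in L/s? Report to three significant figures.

Q ≈ 14.0 L/s

Swamee-Jain (Type II): Q = -0.965·√(gD⁵h_f/L)·ln[ε/(3.7D) + √(3.17ν²L/(gD³h_f))]
√(gD⁵h_f/L) = √(9.81·0.111⁵·18.6/875) = 0.001875
ε/(3.7D) = 3.17×10^-4; √(3.17ν²L/(gD³h_f)) = 1.22×10^-4
Q = -0.965·0.001875·ln(4.388×10^-4) = 0.01399 m³/s
Check: V = 1.45 m/s, Re = 1.38×10^5, f = 0.02235, h_f = 18.8 m ≈ 18.6 m ✓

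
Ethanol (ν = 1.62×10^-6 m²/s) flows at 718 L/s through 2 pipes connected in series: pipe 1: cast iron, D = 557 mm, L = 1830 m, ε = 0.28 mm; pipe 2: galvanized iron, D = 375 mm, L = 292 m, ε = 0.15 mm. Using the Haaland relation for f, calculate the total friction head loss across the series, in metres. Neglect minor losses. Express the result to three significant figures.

Pipe 1: V = 2.947 m/s, Re = 1.01×10^6, ε/D = 5.03×10^-4, f = 0.01719, h_1 = f(L/D)V²/2g = 24.99 m
Pipe 2: V = 6.501 m/s, Re = 1.50×10^6, ε/D = 4.00×10^-4, f = 0.01627, h_2 = f(L/D)V²/2g = 27.30 m
Series → Q common, losses add: H = Σh = 52.28 m

H ≈ 52.3 m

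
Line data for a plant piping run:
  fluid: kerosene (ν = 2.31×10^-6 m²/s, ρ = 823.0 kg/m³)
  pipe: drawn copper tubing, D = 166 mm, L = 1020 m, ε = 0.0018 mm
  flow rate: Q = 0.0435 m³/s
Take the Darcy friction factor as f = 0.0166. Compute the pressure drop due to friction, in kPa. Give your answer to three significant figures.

Δp ≈ 170 kPa

V = 4Q/(πD²) = 4·0.0435/(π·0.166²) = 2.010 m/s
h_f = f(L/D)V²/(2g) = 0.01660·(1020/0.166)·2.010²/(2·9.81) = 21.00 m
Δp = ρg·h_f = 823.0·9.81·21.00 = 169.6 kPa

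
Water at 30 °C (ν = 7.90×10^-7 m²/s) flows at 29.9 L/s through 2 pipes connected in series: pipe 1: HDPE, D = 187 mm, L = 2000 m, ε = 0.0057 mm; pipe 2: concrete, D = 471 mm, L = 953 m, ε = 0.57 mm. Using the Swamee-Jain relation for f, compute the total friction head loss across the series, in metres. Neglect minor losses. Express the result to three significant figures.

Pipe 1: V = 1.089 m/s, Re = 2.58×10^5, ε/D = 3.05×10^-5, f = 0.01511, h_1 = f(L/D)V²/2g = 9.764 m
Pipe 2: V = 0.1716 m/s, Re = 1.02×10^5, ε/D = 0.00121, f = 0.02300, h_2 = f(L/D)V²/2g = 0.06986 m
Series → Q common, losses add: H = Σh = 9.834 m

H ≈ 9.83 m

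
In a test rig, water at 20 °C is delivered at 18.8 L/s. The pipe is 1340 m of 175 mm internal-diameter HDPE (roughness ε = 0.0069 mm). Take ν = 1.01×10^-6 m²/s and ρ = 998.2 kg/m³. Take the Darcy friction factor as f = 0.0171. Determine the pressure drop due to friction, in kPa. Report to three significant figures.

V = 4Q/(πD²) = 4·0.0188/(π·0.175²) = 0.7816 m/s
h_f = f(L/D)V²/(2g) = 0.01710·(1340/0.175)·0.7816²/(2·9.81) = 4.077 m
Δp = ρg·h_f = 998.2·9.81·4.077 = 39.92 kPa

Δp ≈ 39.9 kPa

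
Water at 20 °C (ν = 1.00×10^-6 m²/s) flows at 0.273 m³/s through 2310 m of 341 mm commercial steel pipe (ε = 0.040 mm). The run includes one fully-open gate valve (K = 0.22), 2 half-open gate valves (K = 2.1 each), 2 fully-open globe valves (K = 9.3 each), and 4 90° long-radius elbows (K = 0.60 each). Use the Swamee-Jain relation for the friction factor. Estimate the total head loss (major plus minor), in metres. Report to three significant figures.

H_L ≈ 54.0 m

V = 4Q/(πD²) = 2.989 m/s; V²/2g = 0.4554 m
Re = 1.02×10^6, ε/D = 1.17×10^-4 → f = 0.01374 (Swamee-Jain)
Major: h_f = f(L/D)·V²/2g = 0.01374·6774·0.4554 = 42.38 m
Minor: ΣK = 25.4; h_m = ΣK·V²/2g = 11.58 m
Total H_L = 42.38 + 11.58 = 53.95 m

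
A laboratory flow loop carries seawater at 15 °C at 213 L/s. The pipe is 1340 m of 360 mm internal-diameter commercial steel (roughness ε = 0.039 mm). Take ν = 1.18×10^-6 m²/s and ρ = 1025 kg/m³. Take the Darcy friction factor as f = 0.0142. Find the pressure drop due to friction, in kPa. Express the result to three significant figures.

Δp ≈ 119 kPa

V = 4Q/(πD²) = 4·0.213/(π·0.360²) = 2.093 m/s
h_f = f(L/D)V²/(2g) = 0.01420·(1340/0.360)·2.093²/(2·9.81) = 11.80 m
Δp = ρg·h_f = 1025·9.81·11.80 = 118.6 kPa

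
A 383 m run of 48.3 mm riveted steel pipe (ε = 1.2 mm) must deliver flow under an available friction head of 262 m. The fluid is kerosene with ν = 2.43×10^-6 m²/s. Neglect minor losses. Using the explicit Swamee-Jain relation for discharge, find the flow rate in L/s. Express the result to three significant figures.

Q ≈ 6.38 L/s

Swamee-Jain (Type II): Q = -0.965·√(gD⁵h_f/L)·ln[ε/(3.7D) + √(3.17ν²L/(gD³h_f))]
√(gD⁵h_f/L) = √(9.81·0.0483⁵·262/383) = 0.001328
ε/(3.7D) = 0.00671; √(3.17ν²L/(gD³h_f)) = 1.57×10^-4
Q = -0.965·0.001328·ln(0.006872) = 0.006383 m³/s
Check: V = 3.48 m/s, Re = 6.92×10^4, f = 0.05374, h_f = 264 m ≈ 262 m ✓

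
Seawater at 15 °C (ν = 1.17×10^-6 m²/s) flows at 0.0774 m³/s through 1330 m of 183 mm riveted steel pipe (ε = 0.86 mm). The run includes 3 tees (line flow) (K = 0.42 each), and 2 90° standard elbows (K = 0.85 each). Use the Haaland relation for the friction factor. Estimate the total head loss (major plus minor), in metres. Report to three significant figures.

H_L ≈ 97.7 m

V = 4Q/(πD²) = 2.943 m/s; V²/2g = 0.4414 m
Re = 4.60×10^5, ε/D = 0.00470 → f = 0.03006 (Haaland)
Major: h_f = f(L/D)·V²/2g = 0.03006·7268·0.4414 = 96.43 m
Minor: ΣK = 2.96; h_m = ΣK·V²/2g = 1.306 m
Total H_L = 96.43 + 1.306 = 97.74 m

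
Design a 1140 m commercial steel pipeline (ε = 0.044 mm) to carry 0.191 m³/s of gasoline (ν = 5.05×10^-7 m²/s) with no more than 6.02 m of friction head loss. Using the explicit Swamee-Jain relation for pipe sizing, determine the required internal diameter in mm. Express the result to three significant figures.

Swamee-Jain (Type III): D = 0.66·[ε^1.25·(LQ²/(gh_f))^4.75 + ν·Q^9.4·(L/(gh_f))^5.2]^0.04
LQ²/(gh_f) = 0.7042; L/(gh_f) = 19.30
Term 1 = ε^1.25·(…)^4.75 = 6.78×10^-7; Term 2 = ν·Q^9.4·(…)^5.2 = 4.27×10^-7
D = 0.66·(6.78×10^-7 + 4.27×10^-7)^0.04 = 0.3813 m = 381 mm
Check: V = 1.67 m/s, Re = 1.26×10^6, f = 0.01350, h_f = 5.75 m ≈ 6.02 m ✓

D ≈ 381 mm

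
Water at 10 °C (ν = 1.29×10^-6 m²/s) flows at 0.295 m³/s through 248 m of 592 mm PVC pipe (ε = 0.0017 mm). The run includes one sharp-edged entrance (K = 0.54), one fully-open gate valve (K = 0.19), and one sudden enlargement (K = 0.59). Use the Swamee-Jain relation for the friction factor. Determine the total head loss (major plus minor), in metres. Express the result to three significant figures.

H_L ≈ 0.400 m

V = 4Q/(πD²) = 1.072 m/s; V²/2g = 0.05854 m
Re = 4.92×10^5, ε/D = 2.87×10^-6 → f = 0.01318 (Swamee-Jain)
Major: h_f = f(L/D)·V²/2g = 0.01318·418.9·0.05854 = 0.3231 m
Minor: ΣK = 1.32; h_m = ΣK·V²/2g = 0.07728 m
Total H_L = 0.3231 + 0.07728 = 0.4004 m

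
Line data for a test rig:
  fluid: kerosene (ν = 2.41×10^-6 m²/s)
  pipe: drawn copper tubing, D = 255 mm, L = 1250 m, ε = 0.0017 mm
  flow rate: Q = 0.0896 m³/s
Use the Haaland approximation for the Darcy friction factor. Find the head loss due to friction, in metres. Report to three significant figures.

h_f ≈ 12.1 m

V = 4Q/(πD²) = 4·0.0896/(π·0.255²) = 1.754 m/s
Re = VD/ν = 1.754·0.255/2.41×10^-6 = 1.86×10^5 → turbulent
ε/D = 0.0017/255 = 6.67×10^-6
Haaland: f = 0.01576
h_f = f(L/D)V²/(2g) = 0.01576·(1250/0.255)·1.754²/(2·9.81) = 12.12 m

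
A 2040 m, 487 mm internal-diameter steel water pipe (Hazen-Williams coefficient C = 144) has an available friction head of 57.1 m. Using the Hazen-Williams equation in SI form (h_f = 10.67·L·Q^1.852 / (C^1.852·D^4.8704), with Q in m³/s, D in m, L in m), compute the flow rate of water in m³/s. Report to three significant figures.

Rearranging: Q = [h_f·C^1.852·D^4.8704 / (10.67·L)]^(1/1.852)
Q = [57.1·144^1.852·0.487^4.8704 / (10.67·2040)]^0.540 = 0.8768 m³/s

Q ≈ 0.877 m³/s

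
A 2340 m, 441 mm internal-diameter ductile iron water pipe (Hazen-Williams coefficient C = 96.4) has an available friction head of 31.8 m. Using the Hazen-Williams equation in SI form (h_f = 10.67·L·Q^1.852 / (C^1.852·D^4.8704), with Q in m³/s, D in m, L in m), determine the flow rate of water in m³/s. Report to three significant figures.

Q ≈ 0.306 m³/s

Rearranging: Q = [h_f·C^1.852·D^4.8704 / (10.67·L)]^(1/1.852)
Q = [31.8·96.4^1.852·0.441^4.8704 / (10.67·2340)]^0.540 = 0.3061 m³/s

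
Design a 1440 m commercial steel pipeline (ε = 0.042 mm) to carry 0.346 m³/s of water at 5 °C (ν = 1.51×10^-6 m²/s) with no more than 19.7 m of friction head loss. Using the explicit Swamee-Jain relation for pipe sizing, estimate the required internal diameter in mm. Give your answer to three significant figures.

D ≈ 403 mm

Swamee-Jain (Type III): D = 0.66·[ε^1.25·(LQ²/(gh_f))^4.75 + ν·Q^9.4·(L/(gh_f))^5.2]^0.04
LQ²/(gh_f) = 0.8920; L/(gh_f) = 7.451
Term 1 = ε^1.25·(…)^4.75 = 1.97×10^-6; Term 2 = ν·Q^9.4·(…)^5.2 = 2.41×10^-6
D = 0.66·(1.97×10^-6 + 2.41×10^-6)^0.04 = 0.4029 m = 403 mm
Check: V = 2.71 m/s, Re = 7.24×10^5, f = 0.01396, h_f = 18.7 m ≈ 19.7 m ✓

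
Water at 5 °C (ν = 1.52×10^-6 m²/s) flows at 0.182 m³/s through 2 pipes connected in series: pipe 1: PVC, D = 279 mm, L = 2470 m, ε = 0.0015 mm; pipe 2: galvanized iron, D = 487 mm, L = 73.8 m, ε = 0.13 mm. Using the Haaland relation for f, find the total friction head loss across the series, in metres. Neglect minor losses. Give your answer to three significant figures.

Pipe 1: V = 2.977 m/s, Re = 5.46×10^5, ε/D = 5.38×10^-6, f = 0.01292, h_1 = f(L/D)V²/2g = 51.67 m
Pipe 2: V = 0.9771 m/s, Re = 3.13×10^5, ε/D = 2.67×10^-4, f = 0.01650, h_2 = f(L/D)V²/2g = 0.1217 m
Series → Q common, losses add: H = Σh = 51.79 m

H ≈ 51.8 m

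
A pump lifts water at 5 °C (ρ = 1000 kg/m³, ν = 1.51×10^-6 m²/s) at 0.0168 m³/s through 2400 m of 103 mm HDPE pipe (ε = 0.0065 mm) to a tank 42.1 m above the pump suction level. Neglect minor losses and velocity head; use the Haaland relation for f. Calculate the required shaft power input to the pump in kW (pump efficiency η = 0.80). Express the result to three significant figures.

P_shaft ≈ 25.6 kW

V = 4Q/(πD²) = 2.016 m/s; Re = 1.38×10^5; ε/D = 6.31×10^-5; f = 0.01703
h_f = f(L/D)V²/2g = 82.21 m
Total head H = z + h_f = 42.1 + 82.21 = 124.3 m
P_hyd = ρgQH = 1000·9.81·0.0168·124.3 = 20.49 kW
P_shaft = P_hyd/η = 20.49/0.80 = 25.61 kW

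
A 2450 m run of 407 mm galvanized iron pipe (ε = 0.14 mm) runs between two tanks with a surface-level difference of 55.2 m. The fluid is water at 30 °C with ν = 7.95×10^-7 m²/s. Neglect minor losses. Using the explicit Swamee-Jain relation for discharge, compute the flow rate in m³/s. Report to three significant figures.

Q ≈ 0.439 m³/s

Swamee-Jain (Type II): Q = -0.965·√(gD⁵h_f/L)·ln[ε/(3.7D) + √(3.17ν²L/(gD³h_f))]
√(gD⁵h_f/L) = √(9.81·0.407⁵·55.2/2450) = 0.04968
ε/(3.7D) = 9.30×10^-5; √(3.17ν²L/(gD³h_f)) = 1.16×10^-5
Q = -0.965·0.04968·ln(1.046×10^-4) = 0.4394 m³/s
Check: V = 3.38 m/s, Re = 1.73×10^6, f = 0.01585, h_f = 55.5 m ≈ 55.2 m ✓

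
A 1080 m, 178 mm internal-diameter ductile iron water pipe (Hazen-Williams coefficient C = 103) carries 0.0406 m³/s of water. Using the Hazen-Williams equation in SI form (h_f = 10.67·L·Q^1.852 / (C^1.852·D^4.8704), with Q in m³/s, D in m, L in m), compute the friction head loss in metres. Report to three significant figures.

h_f ≈ 25.6 m

h_f = 10.67·1080·0.0406^1.852 / (103^1.852·0.178^4.8704) = 25.56 m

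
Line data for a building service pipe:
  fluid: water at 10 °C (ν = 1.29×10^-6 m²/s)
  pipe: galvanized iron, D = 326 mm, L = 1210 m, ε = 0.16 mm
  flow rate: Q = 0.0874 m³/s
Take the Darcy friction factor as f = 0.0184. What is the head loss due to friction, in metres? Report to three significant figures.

h_f ≈ 3.82 m

V = 4Q/(πD²) = 4·0.0874/(π·0.326²) = 1.047 m/s
h_f = f(L/D)V²/(2g) = 0.01840·(1210/0.326)·1.047²/(2·9.81) = 3.816 m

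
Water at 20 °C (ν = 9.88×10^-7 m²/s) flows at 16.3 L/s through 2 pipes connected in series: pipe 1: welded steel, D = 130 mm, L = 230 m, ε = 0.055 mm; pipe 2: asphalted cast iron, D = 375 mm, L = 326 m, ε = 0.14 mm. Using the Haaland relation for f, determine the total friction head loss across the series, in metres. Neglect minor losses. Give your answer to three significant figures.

H ≈ 2.55 m

Pipe 1: V = 1.228 m/s, Re = 1.62×10^5, ε/D = 4.23×10^-4, f = 0.01862, h_1 = f(L/D)V²/2g = 2.532 m
Pipe 2: V = 0.1476 m/s, Re = 5.60×10^4, ε/D = 3.73×10^-4, f = 0.02142, h_2 = f(L/D)V²/2g = 0.02067 m
Series → Q common, losses add: H = Σh = 2.553 m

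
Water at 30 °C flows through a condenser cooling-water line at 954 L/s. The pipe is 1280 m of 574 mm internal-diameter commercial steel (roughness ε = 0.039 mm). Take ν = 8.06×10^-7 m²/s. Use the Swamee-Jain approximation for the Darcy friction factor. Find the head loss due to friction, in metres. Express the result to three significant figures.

h_f ≈ 18.6 m

V = 4Q/(πD²) = 4·0.954/(π·0.574²) = 3.687 m/s
Re = VD/ν = 3.687·0.574/8.06×10^-7 = 2.63×10^6 → turbulent
ε/D = 0.039/574 = 6.79×10^-5
Swamee-Jain: f = 0.01206
h_f = f(L/D)V²/(2g) = 0.01206·(1280/0.574)·3.687²/(2·9.81) = 18.62 m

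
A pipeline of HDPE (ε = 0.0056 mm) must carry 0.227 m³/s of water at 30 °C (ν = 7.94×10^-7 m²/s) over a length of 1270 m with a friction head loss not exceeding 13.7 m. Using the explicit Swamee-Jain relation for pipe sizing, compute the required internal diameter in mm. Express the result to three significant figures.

Swamee-Jain (Type III): D = 0.66·[ε^1.25·(LQ²/(gh_f))^4.75 + ν·Q^9.4·(L/(gh_f))^5.2]^0.04
LQ²/(gh_f) = 0.4869; L/(gh_f) = 9.450
Term 1 = ε^1.25·(…)^4.75 = 8.93×10^-9; Term 2 = ν·Q^9.4·(…)^5.2 = 8.29×10^-8
D = 0.66·(8.93×10^-9 + 8.29×10^-8)^0.04 = 0.3452 m = 345 mm
Check: V = 2.43 m/s, Re = 1.05×10^6, f = 0.01191, h_f = 13.1 m ≈ 13.7 m ✓

D ≈ 345 mm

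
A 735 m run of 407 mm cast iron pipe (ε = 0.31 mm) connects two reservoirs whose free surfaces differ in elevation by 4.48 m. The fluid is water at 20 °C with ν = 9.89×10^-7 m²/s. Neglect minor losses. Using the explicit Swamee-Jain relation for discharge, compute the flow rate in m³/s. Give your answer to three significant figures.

Q ≈ 0.209 m³/s

Swamee-Jain (Type II): Q = -0.965·√(gD⁵h_f/L)·ln[ε/(3.7D) + √(3.17ν²L/(gD³h_f))]
√(gD⁵h_f/L) = √(9.81·0.407⁵·4.48/735) = 0.02584
ε/(3.7D) = 2.06×10^-4; √(3.17ν²L/(gD³h_f)) = 2.77×10^-5
Q = -0.965·0.02584·ln(2.336×10^-4) = 0.2085 m³/s
Check: V = 1.60 m/s, Re = 6.60×10^5, f = 0.01906, h_f = 4.51 m ≈ 4.48 m ✓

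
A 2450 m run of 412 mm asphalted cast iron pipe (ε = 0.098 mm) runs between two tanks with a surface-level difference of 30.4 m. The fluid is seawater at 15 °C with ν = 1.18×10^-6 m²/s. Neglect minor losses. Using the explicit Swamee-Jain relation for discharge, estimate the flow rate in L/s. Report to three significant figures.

Q ≈ 343 L/s

Swamee-Jain (Type II): Q = -0.965·√(gD⁵h_f/L)·ln[ε/(3.7D) + √(3.17ν²L/(gD³h_f))]
√(gD⁵h_f/L) = √(9.81·0.412⁵·30.4/2450) = 0.03801
ε/(3.7D) = 6.43×10^-5; √(3.17ν²L/(gD³h_f)) = 2.28×10^-5
Q = -0.965·0.03801·ln(8.706×10^-5) = 0.3429 m³/s
Check: V = 2.57 m/s, Re = 8.98×10^5, f = 0.01525, h_f = 30.6 m ≈ 30.4 m ✓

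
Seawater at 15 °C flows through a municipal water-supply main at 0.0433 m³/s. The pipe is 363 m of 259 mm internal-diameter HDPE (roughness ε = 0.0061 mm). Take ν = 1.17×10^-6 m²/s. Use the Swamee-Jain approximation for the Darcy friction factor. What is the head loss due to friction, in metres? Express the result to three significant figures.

h_f ≈ 0.773 m

V = 4Q/(πD²) = 4·0.0433/(π·0.259²) = 0.8219 m/s
Re = VD/ν = 0.8219·0.259/1.17×10^-6 = 1.82×10^5 → turbulent
ε/D = 0.0061/259 = 2.36×10^-5
Swamee-Jain: f = 0.01603
h_f = f(L/D)V²/(2g) = 0.01603·(363/0.259)·0.8219²/(2·9.81) = 0.7733 m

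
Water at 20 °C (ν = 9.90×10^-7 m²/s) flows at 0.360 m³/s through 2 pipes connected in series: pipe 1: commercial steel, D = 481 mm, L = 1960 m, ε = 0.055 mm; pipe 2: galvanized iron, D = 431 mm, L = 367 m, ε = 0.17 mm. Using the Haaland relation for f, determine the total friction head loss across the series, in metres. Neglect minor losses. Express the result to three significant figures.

Pipe 1: V = 1.981 m/s, Re = 9.63×10^5, ε/D = 1.14×10^-4, f = 0.01357, h_1 = f(L/D)V²/2g = 11.06 m
Pipe 2: V = 2.468 m/s, Re = 1.07×10^6, ε/D = 3.94×10^-4, f = 0.01636, h_2 = f(L/D)V²/2g = 4.324 m
Series → Q common, losses add: H = Σh = 15.39 m

H ≈ 15.4 m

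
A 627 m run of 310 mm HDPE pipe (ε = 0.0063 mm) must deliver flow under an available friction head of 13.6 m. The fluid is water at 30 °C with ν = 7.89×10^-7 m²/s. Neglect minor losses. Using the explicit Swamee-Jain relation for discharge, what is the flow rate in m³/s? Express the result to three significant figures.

Q ≈ 0.254 m³/s

Swamee-Jain (Type II): Q = -0.965·√(gD⁵h_f/L)·ln[ε/(3.7D) + √(3.17ν²L/(gD³h_f))]
√(gD⁵h_f/L) = √(9.81·0.310⁵·13.6/627) = 0.02468
ε/(3.7D) = 5.49×10^-6; √(3.17ν²L/(gD³h_f)) = 1.76×10^-5
Q = -0.965·0.02468·ln(2.314×10^-5) = 0.2542 m³/s
Check: V = 3.37 m/s, Re = 1.32×10^6, f = 0.01164, h_f = 13.6 m ≈ 13.6 m ✓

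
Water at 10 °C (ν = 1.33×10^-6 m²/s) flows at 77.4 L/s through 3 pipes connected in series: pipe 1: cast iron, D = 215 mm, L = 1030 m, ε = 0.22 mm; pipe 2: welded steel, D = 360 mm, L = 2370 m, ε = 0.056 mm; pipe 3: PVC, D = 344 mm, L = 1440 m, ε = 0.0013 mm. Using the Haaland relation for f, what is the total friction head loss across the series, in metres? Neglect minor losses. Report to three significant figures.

H ≈ 28.2 m

Pipe 1: V = 2.132 m/s, Re = 3.45×10^5, ε/D = 0.00102, f = 0.02052, h_1 = f(L/D)V²/2g = 22.77 m
Pipe 2: V = 0.7604 m/s, Re = 2.06×10^5, ε/D = 1.56×10^-4, f = 0.01651, h_2 = f(L/D)V²/2g = 3.202 m
Pipe 3: V = 0.8328 m/s, Re = 2.15×10^5, ε/D = 3.78×10^-6, f = 0.01530, h_3 = f(L/D)V²/2g = 2.264 m
Series → Q common, losses add: H = Σh = 28.24 m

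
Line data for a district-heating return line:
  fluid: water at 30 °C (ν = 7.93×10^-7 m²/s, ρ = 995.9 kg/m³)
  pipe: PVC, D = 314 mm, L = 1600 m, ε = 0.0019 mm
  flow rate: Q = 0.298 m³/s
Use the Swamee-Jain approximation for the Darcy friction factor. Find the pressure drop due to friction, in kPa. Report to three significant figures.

Δp ≈ 414 kPa

V = 4Q/(πD²) = 4·0.298/(π·0.314²) = 3.848 m/s
Re = VD/ν = 3.848·0.314/7.93×10^-7 = 1.52×10^6 → turbulent
ε/D = 0.0019/314 = 6.05×10^-6
Swamee-Jain: f = 0.01102
h_f = f(L/D)V²/(2g) = 0.01102·(1600/0.314)·3.848²/(2·9.81) = 42.39 m
Δp = ρg·h_f = 995.9·9.81·42.39 = 414.2 kPa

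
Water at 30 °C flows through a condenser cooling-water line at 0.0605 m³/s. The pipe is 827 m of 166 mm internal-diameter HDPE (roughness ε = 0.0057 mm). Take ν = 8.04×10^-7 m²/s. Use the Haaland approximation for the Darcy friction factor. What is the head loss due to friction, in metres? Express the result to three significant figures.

V = 4Q/(πD²) = 4·0.0605/(π·0.166²) = 2.795 m/s
Re = VD/ν = 2.795·0.166/8.04×10^-7 = 5.77×10^5 → turbulent
ε/D = 0.0057/166 = 3.43×10^-5
Haaland: f = 0.01319
h_f = f(L/D)V²/(2g) = 0.01319·(827/0.166)·2.795²/(2·9.81) = 26.17 m

h_f ≈ 26.2 m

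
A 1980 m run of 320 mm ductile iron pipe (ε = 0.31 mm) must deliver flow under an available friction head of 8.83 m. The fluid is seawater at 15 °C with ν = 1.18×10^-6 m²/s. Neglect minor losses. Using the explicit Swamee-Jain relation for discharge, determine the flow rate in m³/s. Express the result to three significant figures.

Swamee-Jain (Type II): Q = -0.965·√(gD⁵h_f/L)·ln[ε/(3.7D) + √(3.17ν²L/(gD³h_f))]
√(gD⁵h_f/L) = √(9.81·0.320⁵·8.83/1980) = 0.01212
ε/(3.7D) = 2.62×10^-4; √(3.17ν²L/(gD³h_f)) = 5.55×10^-5
Q = -0.965·0.01212·ln(3.173×10^-4) = 0.09419 m³/s
Check: V = 1.17 m/s, Re = 3.18×10^5, f = 0.02056, h_f = 8.89 m ≈ 8.83 m ✓

Q ≈ 0.0942 m³/s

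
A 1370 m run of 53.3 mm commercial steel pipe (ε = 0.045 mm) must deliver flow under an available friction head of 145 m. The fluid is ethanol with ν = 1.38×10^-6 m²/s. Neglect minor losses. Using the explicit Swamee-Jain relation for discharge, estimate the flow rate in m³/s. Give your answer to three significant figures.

Swamee-Jain (Type II): Q = -0.965·√(gD⁵h_f/L)·ln[ε/(3.7D) + √(3.17ν²L/(gD³h_f))]
√(gD⁵h_f/L) = √(9.81·0.0533⁵·145/1370) = 6.683×10^-4
ε/(3.7D) = 2.28×10^-4; √(3.17ν²L/(gD³h_f)) = 1.96×10^-4
Q = -0.965·6.683×10^-4·ln(4.241×10^-4) = 0.005008 m³/s
Check: V = 2.24 m/s, Re = 8.67×10^4, f = 0.02212, h_f = 146 m ≈ 145 m ✓

Q ≈ 0.00501 m³/s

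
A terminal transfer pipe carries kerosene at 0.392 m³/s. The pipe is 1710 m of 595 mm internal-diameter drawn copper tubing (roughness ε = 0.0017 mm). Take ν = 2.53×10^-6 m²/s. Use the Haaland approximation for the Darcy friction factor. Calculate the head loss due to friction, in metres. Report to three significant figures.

h_f ≈ 4.11 m

V = 4Q/(πD²) = 4·0.392/(π·0.595²) = 1.410 m/s
Re = VD/ν = 1.410·0.595/2.53×10^-6 = 3.32×10^5 → turbulent
ε/D = 0.0017/595 = 2.86×10^-6
Haaland: f = 0.01410
h_f = f(L/D)V²/(2g) = 0.01410·(1710/0.595)·1.410²/(2·9.81) = 4.106 m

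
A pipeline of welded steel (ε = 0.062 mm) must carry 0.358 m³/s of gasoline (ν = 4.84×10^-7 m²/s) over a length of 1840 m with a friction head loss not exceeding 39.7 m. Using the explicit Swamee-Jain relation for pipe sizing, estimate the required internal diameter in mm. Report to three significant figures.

Swamee-Jain (Type III): D = 0.66·[ε^1.25·(LQ²/(gh_f))^4.75 + ν·Q^9.4·(L/(gh_f))^5.2]^0.04
LQ²/(gh_f) = 0.6055; L/(gh_f) = 4.725
Term 1 = ε^1.25·(…)^4.75 = 5.08×10^-7; Term 2 = ν·Q^9.4·(…)^5.2 = 9.95×10^-8
D = 0.66·(5.08×10^-7 + 9.95×10^-8)^0.04 = 0.3723 m = 372 mm
Check: V = 3.29 m/s, Re = 2.53×10^6, f = 0.01377, h_f = 37.5 m ≈ 39.7 m ✓

D ≈ 372 mm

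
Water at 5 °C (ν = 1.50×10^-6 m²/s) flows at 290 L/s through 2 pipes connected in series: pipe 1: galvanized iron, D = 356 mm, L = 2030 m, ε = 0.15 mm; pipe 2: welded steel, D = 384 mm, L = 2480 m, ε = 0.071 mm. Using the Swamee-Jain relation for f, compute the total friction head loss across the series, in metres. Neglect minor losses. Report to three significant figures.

Pipe 1: V = 2.913 m/s, Re = 6.91×10^5, ε/D = 4.21×10^-4, f = 0.01699, h_1 = f(L/D)V²/2g = 41.90 m
Pipe 2: V = 2.504 m/s, Re = 6.41×10^5, ε/D = 1.85×10^-4, f = 0.01505, h_2 = f(L/D)V²/2g = 31.07 m
Series → Q common, losses add: H = Σh = 72.97 m

H ≈ 73.0 m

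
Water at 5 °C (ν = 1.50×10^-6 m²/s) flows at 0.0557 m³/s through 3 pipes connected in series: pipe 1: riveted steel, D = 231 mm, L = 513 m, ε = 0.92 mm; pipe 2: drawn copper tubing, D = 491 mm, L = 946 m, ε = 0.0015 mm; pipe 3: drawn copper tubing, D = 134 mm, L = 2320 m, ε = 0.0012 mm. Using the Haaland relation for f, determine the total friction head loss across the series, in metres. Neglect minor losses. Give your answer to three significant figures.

H ≈ 199 m

Pipe 1: V = 1.329 m/s, Re = 2.05×10^5, ε/D = 0.00398, f = 0.02892, h_1 = f(L/D)V²/2g = 5.783 m
Pipe 2: V = 0.2942 m/s, Re = 9.63×10^4, ε/D = 3.05×10^-6, f = 0.01798, h_2 = f(L/D)V²/2g = 0.1528 m
Pipe 3: V = 3.950 m/s, Re = 3.53×10^5, ε/D = 8.96×10^-6, f = 0.01400, h_3 = f(L/D)V²/2g = 192.7 m
Series → Q common, losses add: H = Σh = 198.6 m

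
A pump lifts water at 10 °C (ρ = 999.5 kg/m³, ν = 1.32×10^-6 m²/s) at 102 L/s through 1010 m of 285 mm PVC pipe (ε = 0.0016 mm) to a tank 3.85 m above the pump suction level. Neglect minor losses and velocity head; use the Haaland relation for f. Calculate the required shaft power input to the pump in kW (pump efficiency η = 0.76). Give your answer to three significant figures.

V = 4Q/(πD²) = 1.599 m/s; Re = 3.45×10^5; ε/D = 5.61×10^-6; f = 0.01402
h_f = f(L/D)V²/2g = 6.474 m
Total head H = z + h_f = 3.85 + 6.474 = 10.32 m
P_hyd = ρgQH = 999.5·9.81·0.102·10.32 = 10.33 kW
P_shaft = P_hyd/η = 10.33/0.76 = 13.59 kW

P_shaft ≈ 13.6 kW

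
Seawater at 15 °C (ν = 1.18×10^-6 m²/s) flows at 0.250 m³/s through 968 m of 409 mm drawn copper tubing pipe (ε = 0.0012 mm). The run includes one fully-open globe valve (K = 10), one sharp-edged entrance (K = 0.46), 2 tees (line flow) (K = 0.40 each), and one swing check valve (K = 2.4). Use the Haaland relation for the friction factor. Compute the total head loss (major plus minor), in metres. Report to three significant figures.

H_L ≈ 7.97 m

V = 4Q/(πD²) = 1.903 m/s; V²/2g = 0.1845 m
Re = 6.60×10^5, ε/D = 2.93×10^-6 → f = 0.01248 (Haaland)
Major: h_f = f(L/D)·V²/2g = 0.01248·2367·0.1845 = 5.450 m
Minor: ΣK = 13.7; h_m = ΣK·V²/2g = 2.521 m
Total H_L = 5.450 + 2.521 = 7.971 m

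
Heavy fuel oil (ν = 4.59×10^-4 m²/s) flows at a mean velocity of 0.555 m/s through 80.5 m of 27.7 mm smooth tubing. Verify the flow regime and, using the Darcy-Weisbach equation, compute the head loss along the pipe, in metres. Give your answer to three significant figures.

Re = VD/ν = 0.555·0.02770/4.59×10^-4 = 33.5 → laminar (Re < 2300)
f = 64/Re = 1.911
h_f = f(L/D)V²/(2g) = 1.911·(80.5/0.02770)·0.555²/(2·9.81) = 87.18 m

h_f ≈ 87.2 m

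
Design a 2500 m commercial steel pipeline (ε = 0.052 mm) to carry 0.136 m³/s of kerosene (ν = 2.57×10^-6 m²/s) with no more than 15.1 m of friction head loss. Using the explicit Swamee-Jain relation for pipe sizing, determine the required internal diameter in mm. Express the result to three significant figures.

D ≈ 340 mm

Swamee-Jain (Type III): D = 0.66·[ε^1.25·(LQ²/(gh_f))^4.75 + ν·Q^9.4·(L/(gh_f))^5.2]^0.04
LQ²/(gh_f) = 0.3122; L/(gh_f) = 16.88
Term 1 = ε^1.25·(…)^4.75 = 1.75×10^-8; Term 2 = ν·Q^9.4·(…)^5.2 = 4.44×10^-8
D = 0.66·(1.75×10^-8 + 4.44×10^-8)^0.04 = 0.3398 m = 340 mm
Check: V = 1.50 m/s, Re = 1.98×10^5, f = 0.01682, h_f = 14.2 m ≈ 15.1 m ✓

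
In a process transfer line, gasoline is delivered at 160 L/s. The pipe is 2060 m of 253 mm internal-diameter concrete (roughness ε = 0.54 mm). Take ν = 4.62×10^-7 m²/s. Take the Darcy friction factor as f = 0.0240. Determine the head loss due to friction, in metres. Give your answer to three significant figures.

V = 4Q/(πD²) = 4·0.160/(π·0.253²) = 3.183 m/s
h_f = f(L/D)V²/(2g) = 0.02400·(2060/0.253)·3.183²/(2·9.81) = 100.9 m

h_f ≈ 101 m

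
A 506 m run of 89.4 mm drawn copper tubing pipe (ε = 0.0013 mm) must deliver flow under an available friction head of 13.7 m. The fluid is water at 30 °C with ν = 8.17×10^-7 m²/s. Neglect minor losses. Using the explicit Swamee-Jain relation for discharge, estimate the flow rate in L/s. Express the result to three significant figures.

Swamee-Jain (Type II): Q = -0.965·√(gD⁵h_f/L)·ln[ε/(3.7D) + √(3.17ν²L/(gD³h_f))]
√(gD⁵h_f/L) = √(9.81·0.0894⁵·13.7/506) = 0.001232
ε/(3.7D) = 3.93×10^-6; √(3.17ν²L/(gD³h_f)) = 1.06×10^-4
Q = -0.965·0.001232·ln(1.095×10^-4) = 0.01084 m³/s
Check: V = 1.73 m/s, Re = 1.89×10^5, f = 0.01583, h_f = 13.6 m ≈ 13.7 m ✓

Q ≈ 10.8 L/s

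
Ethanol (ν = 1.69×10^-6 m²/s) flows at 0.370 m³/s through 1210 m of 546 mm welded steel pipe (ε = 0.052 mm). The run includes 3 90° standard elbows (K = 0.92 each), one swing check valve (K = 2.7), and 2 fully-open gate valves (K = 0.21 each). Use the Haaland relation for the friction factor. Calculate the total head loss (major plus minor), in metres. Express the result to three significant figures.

H_L ≈ 4.75 m

V = 4Q/(πD²) = 1.580 m/s; V²/2g = 0.1273 m
Re = 5.11×10^5, ε/D = 9.52×10^-5 → f = 0.01417 (Haaland)
Major: h_f = f(L/D)·V²/2g = 0.01417·2216·0.1273 = 3.998 m
Minor: ΣK = 5.88; h_m = ΣK·V²/2g = 0.7484 m
Total H_L = 3.998 + 0.7484 = 4.747 m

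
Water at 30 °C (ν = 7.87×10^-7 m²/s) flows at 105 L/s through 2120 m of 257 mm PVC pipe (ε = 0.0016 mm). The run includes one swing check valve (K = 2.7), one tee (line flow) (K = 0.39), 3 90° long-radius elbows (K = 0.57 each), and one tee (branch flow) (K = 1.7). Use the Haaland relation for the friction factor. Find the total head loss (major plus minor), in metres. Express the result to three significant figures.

V = 4Q/(πD²) = 2.024 m/s; V²/2g = 0.2088 m
Re = 6.61×10^5, ε/D = 6.23×10^-6 → f = 0.01252 (Haaland)
Major: h_f = f(L/D)·V²/2g = 0.01252·8249·0.2088 = 21.56 m
Minor: ΣK = 6.50; h_m = ΣK·V²/2g = 1.357 m
Total H_L = 21.56 + 1.357 = 22.92 m

H_L ≈ 22.9 m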